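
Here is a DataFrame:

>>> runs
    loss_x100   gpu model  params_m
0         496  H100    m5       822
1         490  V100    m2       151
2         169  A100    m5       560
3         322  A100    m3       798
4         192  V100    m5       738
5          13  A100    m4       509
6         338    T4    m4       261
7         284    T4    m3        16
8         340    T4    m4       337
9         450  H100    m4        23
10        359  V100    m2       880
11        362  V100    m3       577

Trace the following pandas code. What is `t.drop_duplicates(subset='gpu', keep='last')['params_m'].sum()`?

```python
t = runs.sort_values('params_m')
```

sort by params_m:
    loss_x100   gpu model  params_m
7         284    T4    m3        16
9         450  H100    m4        23
1         490  V100    m2       151
6         338    T4    m4       261
8         340    T4    m4       337
5          13  A100    m4       509
2         169  A100    m5       560
11        362  V100    m3       577
4         192  V100    m5       738
3         322  A100    m3       798
0         496  H100    m5       822
10        359  V100    m2       880
drop duplicate gpu (keep=last):
    loss_x100   gpu model  params_m
8         340    T4    m4       337
3         322  A100    m3       798
0         496  H100    m5       822
10        359  V100    m2       880
Taking the sum of column 'params_m' gives 2837.

2837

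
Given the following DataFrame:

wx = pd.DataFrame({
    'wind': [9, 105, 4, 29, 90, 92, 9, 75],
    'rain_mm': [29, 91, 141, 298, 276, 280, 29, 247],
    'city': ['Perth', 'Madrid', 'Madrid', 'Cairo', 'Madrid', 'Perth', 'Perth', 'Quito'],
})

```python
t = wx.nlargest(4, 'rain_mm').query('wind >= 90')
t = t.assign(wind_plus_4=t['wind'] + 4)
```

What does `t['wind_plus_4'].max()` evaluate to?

96

take 4 rows with largest rain_mm:
   wind  rain_mm    city
3    29      298   Cairo
5    92      280   Perth
4    90      276  Madrid
7    75      247   Quito
filter rows where wind >= 90:
   wind  rain_mm    city
5    92      280   Perth
4    90      276  Madrid
add column wind_plus_4 = t['wind'] + 4:
   wind  rain_mm    city  wind_plus_4
5    92      280   Perth           96
4    90      276  Madrid           94
Finally, max of column 'wind_plus_4' = 96.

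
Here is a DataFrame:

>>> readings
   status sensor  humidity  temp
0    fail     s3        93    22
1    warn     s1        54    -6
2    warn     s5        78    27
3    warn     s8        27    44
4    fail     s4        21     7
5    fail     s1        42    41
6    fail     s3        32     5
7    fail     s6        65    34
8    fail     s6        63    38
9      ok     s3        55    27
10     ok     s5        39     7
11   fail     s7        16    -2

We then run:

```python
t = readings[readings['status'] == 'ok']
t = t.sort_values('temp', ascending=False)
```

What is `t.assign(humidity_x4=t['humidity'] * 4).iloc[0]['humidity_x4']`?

220

filter rows where status == 'ok':
   status sensor  humidity  temp
9      ok     s3        55    27
10     ok     s5        39     7
sort by temp descending:
   status sensor  humidity  temp
9      ok     s3        55    27
10     ok     s5        39     7
add column humidity_x4 = t['humidity'] * 4:
   status sensor  humidity  temp  humidity_x4
9      ok     s3        55    27          220
10     ok     s5        39     7          156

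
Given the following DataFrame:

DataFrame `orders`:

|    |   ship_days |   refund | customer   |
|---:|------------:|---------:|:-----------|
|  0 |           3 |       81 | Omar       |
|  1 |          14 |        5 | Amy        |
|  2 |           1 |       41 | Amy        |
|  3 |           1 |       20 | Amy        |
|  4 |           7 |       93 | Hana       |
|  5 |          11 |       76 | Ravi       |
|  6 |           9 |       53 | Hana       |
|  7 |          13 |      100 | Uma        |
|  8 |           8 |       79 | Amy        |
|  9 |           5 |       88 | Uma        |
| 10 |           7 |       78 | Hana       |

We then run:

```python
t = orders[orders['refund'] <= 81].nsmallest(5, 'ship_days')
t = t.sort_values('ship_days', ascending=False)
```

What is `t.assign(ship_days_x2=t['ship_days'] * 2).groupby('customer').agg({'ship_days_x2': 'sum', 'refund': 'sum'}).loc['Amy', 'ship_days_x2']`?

20

filter rows where refund <= 81:
    ship_days  refund customer
0           3      81     Omar
1          14       5      Amy
2           1      41      Amy
3           1      20      Amy
5          11      76     Ravi
6           9      53     Hana
8           8      79      Amy
10          7      78     Hana
take 5 rows with smallest ship_days:
    ship_days  refund customer
2           1      41      Amy
3           1      20      Amy
0           3      81     Omar
10          7      78     Hana
8           8      79      Amy
sort by ship_days descending:
    ship_days  refund customer
8           8      79      Amy
10          7      78     Hana
0           3      81     Omar
2           1      41      Amy
3           1      20      Amy
add column ship_days_x2 = t['ship_days'] * 2:
    ship_days  refund customer  ship_days_x2
8           8      79      Amy            16
10          7      78     Hana            14
0           3      81     Omar             6
2           1      41      Amy             2
3           1      20      Amy             2
group by customer: sum(ship_days_x2), sum(refund):
          ship_days_x2  refund
customer                      
Amy                 20     140
Hana                14      78
Omar                 6      81
Finally, value at row 'Amy', column 'ship_days_x2' = 20.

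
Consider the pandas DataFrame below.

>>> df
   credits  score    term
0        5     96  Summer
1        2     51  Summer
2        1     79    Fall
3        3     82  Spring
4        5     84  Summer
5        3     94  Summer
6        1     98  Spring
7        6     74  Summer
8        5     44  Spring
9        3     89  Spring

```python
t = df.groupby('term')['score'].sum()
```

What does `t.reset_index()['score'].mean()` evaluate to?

group by term, sum of score:
term
Fall       79
Spring    313
Summer    399
Name: score, dtype: int64
reset_index():
     term  score
0    Fall     79
1  Spring    313
2  Summer    399

263.666666667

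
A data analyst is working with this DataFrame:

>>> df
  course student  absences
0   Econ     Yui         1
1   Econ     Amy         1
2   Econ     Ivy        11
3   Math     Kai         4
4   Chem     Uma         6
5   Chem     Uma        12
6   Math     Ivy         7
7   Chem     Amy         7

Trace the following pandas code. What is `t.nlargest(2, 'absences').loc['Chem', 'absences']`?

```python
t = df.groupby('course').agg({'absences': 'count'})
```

group by course, count of absences:
        absences
course          
Chem           3
Econ           3
Math           2
take 2 rows with largest absences:
        absences
course          
Chem           3
Econ           3
value at row 'Chem', column 'absences' → 3

3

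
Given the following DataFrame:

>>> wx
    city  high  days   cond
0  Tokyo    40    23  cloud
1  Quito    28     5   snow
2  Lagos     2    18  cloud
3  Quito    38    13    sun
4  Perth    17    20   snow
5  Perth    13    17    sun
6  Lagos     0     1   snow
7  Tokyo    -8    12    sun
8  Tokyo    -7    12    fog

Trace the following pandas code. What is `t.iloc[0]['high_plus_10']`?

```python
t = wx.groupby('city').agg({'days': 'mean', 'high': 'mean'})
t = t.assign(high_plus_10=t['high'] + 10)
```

group by city: mean(days), mean(high):
            days       high
city                       
Lagos   9.500000   1.000000
Perth  18.500000  15.000000
Quito   9.000000  33.000000
Tokyo  15.666667   8.333333
add column high_plus_10 = t['high'] + 10:
            days       high  high_plus_10
city                                     
Lagos   9.500000   1.000000     11.000000
Perth  18.500000  15.000000     25.000000
Quito   9.000000  33.000000     43.000000
Tokyo  15.666667   8.333333     18.333333

11.0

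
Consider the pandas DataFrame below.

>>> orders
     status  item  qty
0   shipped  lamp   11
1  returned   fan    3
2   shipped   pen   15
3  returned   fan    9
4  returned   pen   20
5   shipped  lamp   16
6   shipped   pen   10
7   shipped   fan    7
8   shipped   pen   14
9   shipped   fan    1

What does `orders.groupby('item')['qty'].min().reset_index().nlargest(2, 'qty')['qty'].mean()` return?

10.5

group by item, min of qty:
item
fan      1
lamp    11
pen     10
Name: qty, dtype: int64
reset_index():
   item  qty
0   fan    1
1  lamp   11
2   pen   10
take 2 rows with largest qty:
   item  qty
1  lamp   11
2   pen   10
Finally, mean of column 'qty' = 10.5.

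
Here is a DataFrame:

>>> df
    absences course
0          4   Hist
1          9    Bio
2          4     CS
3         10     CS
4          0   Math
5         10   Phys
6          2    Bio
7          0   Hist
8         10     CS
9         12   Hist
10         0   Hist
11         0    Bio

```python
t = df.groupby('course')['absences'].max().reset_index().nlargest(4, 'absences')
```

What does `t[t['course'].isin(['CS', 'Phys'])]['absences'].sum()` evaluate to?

20

group by course, max of absences:
course
Bio      9
CS      10
Hist    12
Math     0
Phys    10
Name: absences, dtype: int64
reset_index():
  course  absences
0    Bio         9
1     CS        10
2   Hist        12
3   Math         0
4   Phys        10
take 4 rows with largest absences:
  course  absences
2   Hist        12
1     CS        10
4   Phys        10
0    Bio         9
filter rows where course in ['CS', 'Phys']:
  course  absences
1     CS        10
4   Phys        10
Then the sum of column 'absences': 20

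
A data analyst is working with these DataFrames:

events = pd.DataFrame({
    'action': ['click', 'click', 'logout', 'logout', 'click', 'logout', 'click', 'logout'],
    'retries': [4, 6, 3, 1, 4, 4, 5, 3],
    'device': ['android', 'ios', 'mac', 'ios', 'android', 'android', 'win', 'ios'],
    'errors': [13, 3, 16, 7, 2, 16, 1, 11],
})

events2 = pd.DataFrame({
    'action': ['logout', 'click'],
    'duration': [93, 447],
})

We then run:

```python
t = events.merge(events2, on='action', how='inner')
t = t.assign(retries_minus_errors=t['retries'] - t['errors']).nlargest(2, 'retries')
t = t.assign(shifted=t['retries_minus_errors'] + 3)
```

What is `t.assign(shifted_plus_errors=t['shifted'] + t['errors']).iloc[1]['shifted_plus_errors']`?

merge on 'action' (how='inner') → 8 rows:
   action  retries   device  errors  duration
0   click        4  android      13       447
1   click        6      ios       3       447
2  logout        3      mac      16        93
3  logout        1      ios       7        93
4   click        4  android       2       447
5  logout        4  android      16        93
6   click        5      win       1       447
7  logout        3      ios      11        93
add column retries_minus_errors = t['retries'] - t['errors']:
   action  retries   device  errors  duration  retries_minus_errors
0   click        4  android      13       447                    -9
1   click        6      ios       3       447                     3
2  logout        3      mac      16        93                   -13
3  logout        1      ios       7        93                    -6
4   click        4  android       2       447                     2
5  logout        4  android      16        93                   -12
6   click        5      win       1       447                     4
7  logout        3      ios      11        93                    -8
take 2 rows with largest retries:
  action  retries device  errors  duration  retries_minus_errors
1  click        6    ios       3       447                     3
6  click        5    win       1       447                     4
add column shifted = t['retries_minus_errors'] + 3:
  action  retries device  errors  duration  retries_minus_errors  shifted
1  click        6    ios       3       447                     3        6
6  click        5    win       1       447                     4        7
add column shifted_plus_errors = t['shifted'] + t['errors']:
  action  retries device  errors  duration  retries_minus_errors  shifted  shifted_plus_errors
1  click        6    ios       3       447                     3        6                    9
6  click        5    win       1       447                     4        7                    8

8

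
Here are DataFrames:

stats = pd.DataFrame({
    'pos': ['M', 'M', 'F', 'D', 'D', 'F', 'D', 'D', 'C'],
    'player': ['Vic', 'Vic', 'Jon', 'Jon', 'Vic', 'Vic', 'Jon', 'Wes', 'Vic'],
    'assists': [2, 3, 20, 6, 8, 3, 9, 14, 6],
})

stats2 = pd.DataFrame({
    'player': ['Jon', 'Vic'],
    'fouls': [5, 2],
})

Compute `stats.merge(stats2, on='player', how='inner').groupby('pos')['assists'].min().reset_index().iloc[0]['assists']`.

merge on 'player' (how='inner') → 8 rows:
  pos player  assists  fouls
0   M    Vic        2      2
1   M    Vic        3      2
2   F    Jon       20      5
3   D    Jon        6      5
4   D    Vic        8      2
5   F    Vic        3      2
6   D    Jon        9      5
7   C    Vic        6      2
group by pos, min of assists:
pos
C    6
D    6
F    3
M    2
Name: assists, dtype: int64
reset_index():
  pos  assists
0   C        6
1   D        6
2   F        3
3   M        2
Reading off the value at position 0, column 'assists', we get 6.

6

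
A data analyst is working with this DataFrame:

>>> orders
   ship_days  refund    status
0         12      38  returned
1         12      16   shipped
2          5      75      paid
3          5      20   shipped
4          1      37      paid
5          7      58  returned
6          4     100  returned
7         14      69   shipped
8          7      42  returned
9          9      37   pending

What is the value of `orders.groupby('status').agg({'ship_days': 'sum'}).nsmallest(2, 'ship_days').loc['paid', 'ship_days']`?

6

group by status, sum of ship_days:
          ship_days
status             
paid              6
pending           9
returned         30
shipped          31
take 2 rows with smallest ship_days:
         ship_days
status            
paid             6
pending          9
value at row 'paid', column 'ship_days' → 6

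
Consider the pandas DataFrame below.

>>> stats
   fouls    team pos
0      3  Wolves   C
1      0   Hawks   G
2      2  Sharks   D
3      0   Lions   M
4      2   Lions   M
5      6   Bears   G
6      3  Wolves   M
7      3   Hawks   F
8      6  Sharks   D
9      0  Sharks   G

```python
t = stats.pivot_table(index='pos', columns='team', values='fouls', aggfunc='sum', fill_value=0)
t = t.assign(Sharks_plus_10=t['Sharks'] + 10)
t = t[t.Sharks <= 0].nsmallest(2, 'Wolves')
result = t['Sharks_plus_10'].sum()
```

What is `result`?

pivot: rows=pos, cols=team, sum(fouls):
team  Bears  Hawks  Lions  Sharks  Wolves
pos                                      
C         0      0      0       0       3
D         0      0      0       8       0
F         0      3      0       0       0
G         6      0      0       0       0
M         0      0      2       0       3
add column Sharks_plus_10 = t['Sharks'] + 10:
team  Bears  Hawks  Lions  Sharks  Wolves  Sharks_plus_10
pos                                                      
C         0      0      0       0       3              10
D         0      0      0       8       0              18
F         0      3      0       0       0              10
G         6      0      0       0       0              10
M         0      0      2       0       3              10
filter rows where Sharks <= 0:
team  Bears  Hawks  Lions  Sharks  Wolves  Sharks_plus_10
pos                                                      
C         0      0      0       0       3              10
F         0      3      0       0       0              10
G         6      0      0       0       0              10
M         0      0      2       0       3              10
take 2 rows with smallest Wolves:
team  Bears  Hawks  Lions  Sharks  Wolves  Sharks_plus_10
pos                                                      
F         0      3      0       0       0              10
G         6      0      0       0       0              10
Reading off the sum of column 'Sharks_plus_10', we get 20.

20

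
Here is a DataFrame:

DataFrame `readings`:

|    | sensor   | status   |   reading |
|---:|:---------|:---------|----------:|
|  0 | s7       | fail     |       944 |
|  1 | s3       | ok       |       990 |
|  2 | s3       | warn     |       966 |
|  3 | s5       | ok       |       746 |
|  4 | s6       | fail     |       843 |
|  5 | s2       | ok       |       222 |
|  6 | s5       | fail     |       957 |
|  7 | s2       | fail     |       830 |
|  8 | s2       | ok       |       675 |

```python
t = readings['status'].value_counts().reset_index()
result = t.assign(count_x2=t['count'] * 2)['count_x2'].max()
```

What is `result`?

8

value_counts of status:
status
fail    4
ok      4
warn    1
Name: count, dtype: int64
reset_index():
  status  count
0   fail      4
1     ok      4
2   warn      1
add column count_x2 = t['count'] * 2:
  status  count  count_x2
0   fail      4         8
1     ok      4         8
2   warn      1         2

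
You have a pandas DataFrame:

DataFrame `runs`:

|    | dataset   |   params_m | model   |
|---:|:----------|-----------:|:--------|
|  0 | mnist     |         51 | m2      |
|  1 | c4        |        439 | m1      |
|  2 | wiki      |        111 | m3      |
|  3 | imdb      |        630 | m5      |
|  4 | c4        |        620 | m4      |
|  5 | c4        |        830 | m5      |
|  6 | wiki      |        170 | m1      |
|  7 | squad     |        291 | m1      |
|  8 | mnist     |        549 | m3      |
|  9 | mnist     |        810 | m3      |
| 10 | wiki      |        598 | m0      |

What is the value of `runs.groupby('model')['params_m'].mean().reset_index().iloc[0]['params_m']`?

598.0

group by model, mean of params_m:
model
m0    598.0
m1    300.0
m2     51.0
m3    490.0
m4    620.0
m5    730.0
Name: params_m, dtype: float64
reset_index():
  model  params_m
0    m0     598.0
1    m1     300.0
2    m2      51.0
3    m3     490.0
4    m4     620.0
5    m5     730.0
Then the value at position 0, column 'params_m': 598.0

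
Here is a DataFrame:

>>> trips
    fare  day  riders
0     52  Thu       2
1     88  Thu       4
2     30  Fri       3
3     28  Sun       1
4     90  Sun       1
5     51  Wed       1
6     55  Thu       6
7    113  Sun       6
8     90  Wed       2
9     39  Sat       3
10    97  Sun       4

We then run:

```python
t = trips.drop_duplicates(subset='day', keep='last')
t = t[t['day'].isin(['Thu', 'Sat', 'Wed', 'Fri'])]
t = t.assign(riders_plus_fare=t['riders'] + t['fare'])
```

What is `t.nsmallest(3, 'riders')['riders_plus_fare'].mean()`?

55.6666666667

drop duplicate day (keep=last):
    fare  day  riders
2     30  Fri       3
6     55  Thu       6
8     90  Wed       2
9     39  Sat       3
10    97  Sun       4
filter rows where day in ['Thu', 'Sat', 'Wed', 'Fri']:
   fare  day  riders
2    30  Fri       3
6    55  Thu       6
8    90  Wed       2
9    39  Sat       3
add column riders_plus_fare = t['riders'] + t['fare']:
   fare  day  riders  riders_plus_fare
2    30  Fri       3                33
6    55  Thu       6                61
8    90  Wed       2                92
9    39  Sat       3                42
take 3 rows with smallest riders:
   fare  day  riders  riders_plus_fare
8    90  Wed       2                92
2    30  Fri       3                33
9    39  Sat       3                42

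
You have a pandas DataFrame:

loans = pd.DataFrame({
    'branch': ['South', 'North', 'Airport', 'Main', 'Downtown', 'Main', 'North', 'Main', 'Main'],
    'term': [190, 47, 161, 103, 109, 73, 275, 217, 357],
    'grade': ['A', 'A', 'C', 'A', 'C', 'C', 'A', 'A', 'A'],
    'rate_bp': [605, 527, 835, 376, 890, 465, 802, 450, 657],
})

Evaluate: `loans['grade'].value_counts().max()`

6

value_counts of grade:
grade
A    6
C    3
Name: count, dtype: int64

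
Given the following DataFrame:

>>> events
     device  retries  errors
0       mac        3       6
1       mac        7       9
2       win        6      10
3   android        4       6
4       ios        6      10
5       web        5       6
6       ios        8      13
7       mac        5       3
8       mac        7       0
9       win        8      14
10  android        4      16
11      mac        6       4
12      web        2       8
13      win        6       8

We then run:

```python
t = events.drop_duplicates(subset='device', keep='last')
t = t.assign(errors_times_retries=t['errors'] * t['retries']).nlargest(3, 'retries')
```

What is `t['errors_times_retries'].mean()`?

58.6666666667

drop duplicate device (keep=last):
     device  retries  errors
6       ios        8      13
10  android        4      16
11      mac        6       4
12      web        2       8
13      win        6       8
add column errors_times_retries = t['errors'] * t['retries']:
     device  retries  errors  errors_times_retries
6       ios        8      13                   104
10  android        4      16                    64
11      mac        6       4                    24
12      web        2       8                    16
13      win        6       8                    48
take 3 rows with largest retries:
   device  retries  errors  errors_times_retries
6     ios        8      13                   104
11    mac        6       4                    24
13    win        6       8                    48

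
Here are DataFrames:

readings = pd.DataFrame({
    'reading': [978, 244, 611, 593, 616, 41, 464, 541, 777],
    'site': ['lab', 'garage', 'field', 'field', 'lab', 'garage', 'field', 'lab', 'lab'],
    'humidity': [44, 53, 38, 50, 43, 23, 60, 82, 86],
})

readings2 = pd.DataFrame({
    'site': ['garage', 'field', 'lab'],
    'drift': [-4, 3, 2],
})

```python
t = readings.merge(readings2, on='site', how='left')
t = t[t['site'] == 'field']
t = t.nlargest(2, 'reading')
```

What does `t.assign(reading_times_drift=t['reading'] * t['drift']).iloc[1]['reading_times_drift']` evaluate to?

merge on 'site' (how='left') → 9 rows:
   reading    site  humidity  drift
0      978     lab        44      2
1      244  garage        53     -4
2      611   field        38      3
3      593   field        50      3
4      616     lab        43      2
5       41  garage        23     -4
6      464   field        60      3
7      541     lab        82      2
8      777     lab        86      2
filter rows where site == 'field':
   reading   site  humidity  drift
2      611  field        38      3
3      593  field        50      3
6      464  field        60      3
take 2 rows with largest reading:
   reading   site  humidity  drift
2      611  field        38      3
3      593  field        50      3
add column reading_times_drift = t['reading'] * t['drift']:
   reading   site  humidity  drift  reading_times_drift
2      611  field        38      3                 1833
3      593  field        50      3                 1779

1779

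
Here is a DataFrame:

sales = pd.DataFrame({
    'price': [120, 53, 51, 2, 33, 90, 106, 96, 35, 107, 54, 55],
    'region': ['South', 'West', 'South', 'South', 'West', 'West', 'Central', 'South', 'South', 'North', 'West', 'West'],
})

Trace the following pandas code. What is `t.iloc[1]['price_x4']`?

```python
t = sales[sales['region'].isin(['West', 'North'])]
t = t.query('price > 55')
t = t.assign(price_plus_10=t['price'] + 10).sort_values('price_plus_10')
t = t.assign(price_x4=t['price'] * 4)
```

filter rows where region in ['West', 'North']:
    price region
1      53   West
4      33   West
5      90   West
9     107  North
10     54   West
11     55   West
filter rows where price > 55:
   price region
5     90   West
9    107  North
add column price_plus_10 = t['price'] + 10:
   price region  price_plus_10
5     90   West            100
9    107  North            117
sort by price_plus_10:
   price region  price_plus_10
5     90   West            100
9    107  North            117
add column price_x4 = t['price'] * 4:
   price region  price_plus_10  price_x4
5     90   West            100       360
9    107  North            117       428
So iloc[1]['price_x4'] = 428.

428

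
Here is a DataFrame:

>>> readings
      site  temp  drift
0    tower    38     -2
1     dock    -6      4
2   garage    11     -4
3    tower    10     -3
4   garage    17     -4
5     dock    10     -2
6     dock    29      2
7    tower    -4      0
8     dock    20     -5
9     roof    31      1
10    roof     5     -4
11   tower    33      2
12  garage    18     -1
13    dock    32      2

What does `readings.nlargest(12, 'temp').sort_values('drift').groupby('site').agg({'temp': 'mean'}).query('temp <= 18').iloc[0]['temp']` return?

15.3333333333

take 12 rows with largest temp:
      site  temp  drift
0    tower    38     -2
11   tower    33      2
13    dock    32      2
9     roof    31      1
6     dock    29      2
8     dock    20     -5
12  garage    18     -1
4   garage    17     -4
2   garage    11     -4
3    tower    10     -3
5     dock    10     -2
10    roof     5     -4
sort by drift:
      site  temp  drift
8     dock    20     -5
4   garage    17     -4
2   garage    11     -4
10    roof     5     -4
3    tower    10     -3
0    tower    38     -2
5     dock    10     -2
12  garage    18     -1
9     roof    31      1
11   tower    33      2
13    dock    32      2
6     dock    29      2
group by site, mean of temp:
             temp
site             
dock    22.750000
garage  15.333333
roof    18.000000
tower   27.000000
filter rows where temp <= 18:
             temp
site             
garage  15.333333
roof    18.000000
The value at position 0, column 'temp' is 15.3333333333.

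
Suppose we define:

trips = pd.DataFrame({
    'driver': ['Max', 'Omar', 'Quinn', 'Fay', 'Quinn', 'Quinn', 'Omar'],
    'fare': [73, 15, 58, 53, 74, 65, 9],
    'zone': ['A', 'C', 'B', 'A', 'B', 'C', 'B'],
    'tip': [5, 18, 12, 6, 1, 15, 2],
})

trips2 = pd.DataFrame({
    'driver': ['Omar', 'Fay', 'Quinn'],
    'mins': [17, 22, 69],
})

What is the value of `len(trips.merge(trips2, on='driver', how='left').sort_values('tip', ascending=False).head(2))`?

merge on 'driver' (how='left') → 7 rows:
  driver  fare zone  tip  mins
0    Max    73    A    5   NaN
1   Omar    15    C   18  17.0
2  Quinn    58    B   12  69.0
3    Fay    53    A    6  22.0
4  Quinn    74    B    1  69.0
5  Quinn    65    C   15  69.0
6   Omar     9    B    2  17.0
sort by tip descending:
  driver  fare zone  tip  mins
1   Omar    15    C   18  17.0
5  Quinn    65    C   15  69.0
2  Quinn    58    B   12  69.0
3    Fay    53    A    6  22.0
0    Max    73    A    5   NaN
6   Omar     9    B    2  17.0
4  Quinn    74    B    1  69.0
take first 2 rows:
  driver  fare zone  tip  mins
1   Omar    15    C   18  17.0
5  Quinn    65    C   15  69.0

2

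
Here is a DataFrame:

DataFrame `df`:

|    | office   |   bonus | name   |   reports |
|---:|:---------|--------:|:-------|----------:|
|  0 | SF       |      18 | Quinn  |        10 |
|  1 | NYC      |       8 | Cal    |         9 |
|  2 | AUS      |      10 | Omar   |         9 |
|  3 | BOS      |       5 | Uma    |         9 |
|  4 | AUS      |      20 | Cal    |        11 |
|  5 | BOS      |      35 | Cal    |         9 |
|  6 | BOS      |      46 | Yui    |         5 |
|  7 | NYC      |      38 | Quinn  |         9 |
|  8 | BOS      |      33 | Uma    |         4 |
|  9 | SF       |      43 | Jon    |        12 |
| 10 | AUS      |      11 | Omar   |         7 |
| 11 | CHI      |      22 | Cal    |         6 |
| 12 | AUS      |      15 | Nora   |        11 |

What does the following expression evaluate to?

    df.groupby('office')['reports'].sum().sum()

group by office, sum of reports:
office
AUS    38
BOS    27
CHI     6
NYC    18
SF     22
Name: reports, dtype: int64
Taking the sum of the resulting series gives 111.

111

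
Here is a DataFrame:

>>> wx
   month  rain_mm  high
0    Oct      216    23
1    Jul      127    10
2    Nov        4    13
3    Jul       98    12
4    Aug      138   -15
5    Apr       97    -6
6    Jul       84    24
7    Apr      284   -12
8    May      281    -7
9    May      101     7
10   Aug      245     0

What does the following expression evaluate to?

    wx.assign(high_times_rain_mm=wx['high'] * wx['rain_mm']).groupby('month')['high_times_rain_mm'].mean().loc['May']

-630.0

add column high_times_rain_mm = wx['high'] * wx['rain_mm']:
   month  rain_mm  high  high_times_rain_mm
0    Oct      216    23                4968
1    Jul      127    10                1270
2    Nov        4    13                  52
3    Jul       98    12                1176
4    Aug      138   -15               -2070
5    Apr       97    -6                -582
6    Jul       84    24                2016
7    Apr      284   -12               -3408
8    May      281    -7               -1967
9    May      101     7                 707
10   Aug      245     0                   0
group by month, mean of high_times_rain_mm:
month
Apr   -1995.000000
Aug   -1035.000000
Jul    1487.333333
May    -630.000000
Nov      52.000000
Oct    4968.000000
Name: high_times_rain_mm, dtype: float64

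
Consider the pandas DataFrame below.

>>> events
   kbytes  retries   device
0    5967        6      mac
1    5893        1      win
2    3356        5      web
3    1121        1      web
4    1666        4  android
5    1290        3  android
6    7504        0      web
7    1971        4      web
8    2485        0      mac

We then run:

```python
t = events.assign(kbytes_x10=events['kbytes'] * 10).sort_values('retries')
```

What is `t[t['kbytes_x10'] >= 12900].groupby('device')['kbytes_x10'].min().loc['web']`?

19710

add column kbytes_x10 = events['kbytes'] * 10:
   kbytes  retries   device  kbytes_x10
0    5967        6      mac       59670
1    5893        1      win       58930
2    3356        5      web       33560
3    1121        1      web       11210
4    1666        4  android       16660
5    1290        3  android       12900
6    7504        0      web       75040
7    1971        4      web       19710
8    2485        0      mac       24850
sort by retries:
   kbytes  retries   device  kbytes_x10
6    7504        0      web       75040
8    2485        0      mac       24850
1    5893        1      win       58930
3    1121        1      web       11210
5    1290        3  android       12900
4    1666        4  android       16660
7    1971        4      web       19710
2    3356        5      web       33560
0    5967        6      mac       59670
filter rows where kbytes_x10 >= 12900:
   kbytes  retries   device  kbytes_x10
6    7504        0      web       75040
8    2485        0      mac       24850
1    5893        1      win       58930
5    1290        3  android       12900
4    1666        4  android       16660
7    1971        4      web       19710
2    3356        5      web       33560
0    5967        6      mac       59670
group by device, min of kbytes_x10:
device
android    12900
mac        24850
web        19710
win        58930
Name: kbytes_x10, dtype: int64
Reading off the value at index 'web', we get 19710.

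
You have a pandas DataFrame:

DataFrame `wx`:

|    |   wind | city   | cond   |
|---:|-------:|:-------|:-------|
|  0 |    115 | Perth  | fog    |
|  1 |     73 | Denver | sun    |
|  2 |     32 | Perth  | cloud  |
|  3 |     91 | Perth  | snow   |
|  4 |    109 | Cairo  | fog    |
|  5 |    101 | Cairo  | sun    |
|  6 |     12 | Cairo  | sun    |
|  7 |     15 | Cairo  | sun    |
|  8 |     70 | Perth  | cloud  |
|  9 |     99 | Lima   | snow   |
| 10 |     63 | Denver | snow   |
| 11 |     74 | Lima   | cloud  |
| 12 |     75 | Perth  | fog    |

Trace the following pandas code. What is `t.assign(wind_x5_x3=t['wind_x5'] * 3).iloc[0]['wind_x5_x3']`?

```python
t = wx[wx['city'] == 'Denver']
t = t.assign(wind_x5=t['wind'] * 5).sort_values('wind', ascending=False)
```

1095

filter rows where city == 'Denver':
    wind    city  cond
1     73  Denver   sun
10    63  Denver  snow
add column wind_x5 = t['wind'] * 5:
    wind    city  cond  wind_x5
1     73  Denver   sun      365
10    63  Denver  snow      315
sort by wind descending:
    wind    city  cond  wind_x5
1     73  Denver   sun      365
10    63  Denver  snow      315
add column wind_x5_x3 = t['wind_x5'] * 3:
    wind    city  cond  wind_x5  wind_x5_x3
1     73  Denver   sun      365        1095
10    63  Denver  snow      315         945
Taking the value at position 0, column 'wind_x5_x3' gives 1095.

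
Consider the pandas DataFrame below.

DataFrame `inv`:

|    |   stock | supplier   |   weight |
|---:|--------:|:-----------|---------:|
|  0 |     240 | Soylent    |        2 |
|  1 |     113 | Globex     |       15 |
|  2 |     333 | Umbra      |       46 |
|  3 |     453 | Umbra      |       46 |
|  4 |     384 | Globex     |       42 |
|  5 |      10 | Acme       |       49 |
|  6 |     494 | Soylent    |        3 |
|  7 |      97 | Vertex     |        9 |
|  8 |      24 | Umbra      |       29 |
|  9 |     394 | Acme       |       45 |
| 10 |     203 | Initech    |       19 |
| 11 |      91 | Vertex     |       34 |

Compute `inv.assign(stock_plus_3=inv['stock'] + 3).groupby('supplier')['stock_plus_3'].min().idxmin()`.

Acme

add column stock_plus_3 = inv['stock'] + 3:
    stock supplier  weight  stock_plus_3
0     240  Soylent       2           243
1     113   Globex      15           116
2     333    Umbra      46           336
3     453    Umbra      46           456
4     384   Globex      42           387
5      10     Acme      49            13
6     494  Soylent       3           497
7      97   Vertex       9           100
8      24    Umbra      29            27
9     394     Acme      45           397
10    203  Initech      19           206
11     91   Vertex      34            94
group by supplier, min of stock_plus_3:
supplier
Acme        13
Globex     116
Initech    206
Soylent    243
Umbra       27
Vertex      94
Name: stock_plus_3, dtype: int64
Finally, label with the smallest value = Acme.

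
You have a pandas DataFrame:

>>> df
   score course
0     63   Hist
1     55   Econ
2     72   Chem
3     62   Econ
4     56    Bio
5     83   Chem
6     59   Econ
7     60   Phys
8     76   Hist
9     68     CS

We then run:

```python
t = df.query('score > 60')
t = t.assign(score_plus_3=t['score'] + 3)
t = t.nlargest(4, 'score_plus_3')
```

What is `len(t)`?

filter rows where score > 60:
   score course
0     63   Hist
2     72   Chem
3     62   Econ
5     83   Chem
8     76   Hist
9     68     CS
add column score_plus_3 = t['score'] + 3:
   score course  score_plus_3
0     63   Hist            66
2     72   Chem            75
3     62   Econ            65
5     83   Chem            86
8     76   Hist            79
9     68     CS            71
take 4 rows with largest score_plus_3:
   score course  score_plus_3
5     83   Chem            86
8     76   Hist            79
2     72   Chem            75
9     68     CS            71

4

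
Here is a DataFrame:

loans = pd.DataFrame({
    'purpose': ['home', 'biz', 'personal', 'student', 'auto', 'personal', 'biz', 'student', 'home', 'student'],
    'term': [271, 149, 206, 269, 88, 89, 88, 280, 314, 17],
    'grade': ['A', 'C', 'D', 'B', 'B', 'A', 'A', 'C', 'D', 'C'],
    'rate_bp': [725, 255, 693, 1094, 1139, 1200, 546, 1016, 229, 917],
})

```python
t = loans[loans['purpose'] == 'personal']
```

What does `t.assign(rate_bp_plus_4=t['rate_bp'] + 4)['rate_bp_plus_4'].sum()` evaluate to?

filter rows where purpose == 'personal':
    purpose  term grade  rate_bp
2  personal   206     D      693
5  personal    89     A     1200
add column rate_bp_plus_4 = t['rate_bp'] + 4:
    purpose  term grade  rate_bp  rate_bp_plus_4
2  personal   206     D      693             697
5  personal    89     A     1200            1204

1901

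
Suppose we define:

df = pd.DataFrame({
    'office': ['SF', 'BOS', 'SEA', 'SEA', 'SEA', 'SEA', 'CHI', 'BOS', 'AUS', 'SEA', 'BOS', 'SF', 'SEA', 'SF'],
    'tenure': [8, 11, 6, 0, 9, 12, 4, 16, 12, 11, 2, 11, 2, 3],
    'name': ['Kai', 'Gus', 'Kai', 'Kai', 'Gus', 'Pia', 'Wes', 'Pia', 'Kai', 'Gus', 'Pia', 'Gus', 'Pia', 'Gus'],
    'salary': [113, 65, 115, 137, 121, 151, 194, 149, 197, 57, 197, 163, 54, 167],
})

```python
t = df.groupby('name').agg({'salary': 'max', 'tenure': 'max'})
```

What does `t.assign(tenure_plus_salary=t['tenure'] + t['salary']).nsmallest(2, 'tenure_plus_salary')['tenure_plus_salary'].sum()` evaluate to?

group by name: max(salary), max(tenure):
      salary  tenure
name                
Gus      167      11
Kai      197      12
Pia      197      16
Wes      194       4
add column tenure_plus_salary = t['tenure'] + t['salary']:
      salary  tenure  tenure_plus_salary
name                                    
Gus      167      11                 178
Kai      197      12                 209
Pia      197      16                 213
Wes      194       4                 198
take 2 rows with smallest tenure_plus_salary:
      salary  tenure  tenure_plus_salary
name                                    
Gus      167      11                 178
Wes      194       4                 198

376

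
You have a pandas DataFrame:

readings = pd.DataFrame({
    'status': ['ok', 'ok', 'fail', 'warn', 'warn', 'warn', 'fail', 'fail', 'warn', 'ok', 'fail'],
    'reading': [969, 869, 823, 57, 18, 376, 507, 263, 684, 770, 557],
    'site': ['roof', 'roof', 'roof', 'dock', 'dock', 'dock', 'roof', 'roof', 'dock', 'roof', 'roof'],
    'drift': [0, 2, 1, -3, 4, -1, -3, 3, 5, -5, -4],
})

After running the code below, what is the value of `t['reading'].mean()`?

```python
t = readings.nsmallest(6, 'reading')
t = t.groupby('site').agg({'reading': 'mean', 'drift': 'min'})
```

296.333333333

take 6 rows with smallest reading:
   status  reading  site  drift
4    warn       18  dock      4
3    warn       57  dock     -3
7    fail      263  roof      3
5    warn      376  dock     -1
6    fail      507  roof     -3
10   fail      557  roof     -4
group by site: mean(reading), min(drift):
         reading  drift
site                   
dock  150.333333     -3
roof  442.333333     -4
The mean of column 'reading' is 296.333333333.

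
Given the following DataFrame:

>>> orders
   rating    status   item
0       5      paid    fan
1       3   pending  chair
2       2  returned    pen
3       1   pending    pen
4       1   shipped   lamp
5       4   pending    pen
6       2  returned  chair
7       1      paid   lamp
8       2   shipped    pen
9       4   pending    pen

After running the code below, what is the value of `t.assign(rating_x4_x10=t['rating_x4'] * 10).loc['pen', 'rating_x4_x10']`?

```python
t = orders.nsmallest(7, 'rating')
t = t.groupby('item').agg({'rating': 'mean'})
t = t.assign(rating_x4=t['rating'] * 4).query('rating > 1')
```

take 7 rows with smallest rating:
   rating    status   item
3       1   pending    pen
4       1   shipped   lamp
7       1      paid   lamp
2       2  returned    pen
6       2  returned  chair
8       2   shipped    pen
1       3   pending  chair
group by item, mean of rating:
         rating
item           
chair  2.500000
lamp   1.000000
pen    1.666667
add column rating_x4 = t['rating'] * 4:
         rating  rating_x4
item                      
chair  2.500000  10.000000
lamp   1.000000   4.000000
pen    1.666667   6.666667
filter rows where rating > 1:
         rating  rating_x4
item                      
chair  2.500000  10.000000
pen    1.666667   6.666667
add column rating_x4_x10 = t['rating_x4'] * 10:
         rating  rating_x4  rating_x4_x10
item                                     
chair  2.500000  10.000000     100.000000
pen    1.666667   6.666667      66.666667
So loc['pen', 'rating_x4_x10'] = 66.6666666667.

66.6666666667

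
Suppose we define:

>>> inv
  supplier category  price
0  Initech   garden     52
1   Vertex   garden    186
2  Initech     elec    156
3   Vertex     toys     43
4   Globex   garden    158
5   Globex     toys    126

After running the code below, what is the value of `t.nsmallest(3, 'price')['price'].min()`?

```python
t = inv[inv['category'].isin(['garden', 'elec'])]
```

filter rows where category in ['garden', 'elec']:
  supplier category  price
0  Initech   garden     52
1   Vertex   garden    186
2  Initech     elec    156
4   Globex   garden    158
take 3 rows with smallest price:
  supplier category  price
0  Initech   garden     52
2  Initech     elec    156
4   Globex   garden    158

52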